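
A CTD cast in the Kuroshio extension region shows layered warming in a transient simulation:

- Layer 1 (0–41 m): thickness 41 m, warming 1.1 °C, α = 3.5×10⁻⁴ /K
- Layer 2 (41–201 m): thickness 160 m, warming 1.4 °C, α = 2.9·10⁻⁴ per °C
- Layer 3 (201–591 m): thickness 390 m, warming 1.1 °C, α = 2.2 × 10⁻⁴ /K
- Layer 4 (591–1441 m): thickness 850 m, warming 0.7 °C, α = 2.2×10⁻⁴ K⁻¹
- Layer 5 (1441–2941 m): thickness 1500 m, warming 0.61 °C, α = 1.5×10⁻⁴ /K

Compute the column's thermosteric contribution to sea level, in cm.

0–41 m: 1.1 × 41 × 3.5×10⁻⁴ = 0.015785 m
2.9×10⁻⁴ × 1.4 × 160 = 0.06496 m
2.2×10⁻⁴ × 390 × 1.1 = 0.09438 m
850 × 0.7 × 2.2×10⁻⁴ = 0.13090 m
Layer 5: 1.5×10⁻⁴ × 1500 × 0.61 = 0.13725 m
Δh = 0.015785 + 0.06496 + 0.09438 + 0.13090 + 0.13725 = 0.443275 m ≈ 44.3 cm

44.3 cm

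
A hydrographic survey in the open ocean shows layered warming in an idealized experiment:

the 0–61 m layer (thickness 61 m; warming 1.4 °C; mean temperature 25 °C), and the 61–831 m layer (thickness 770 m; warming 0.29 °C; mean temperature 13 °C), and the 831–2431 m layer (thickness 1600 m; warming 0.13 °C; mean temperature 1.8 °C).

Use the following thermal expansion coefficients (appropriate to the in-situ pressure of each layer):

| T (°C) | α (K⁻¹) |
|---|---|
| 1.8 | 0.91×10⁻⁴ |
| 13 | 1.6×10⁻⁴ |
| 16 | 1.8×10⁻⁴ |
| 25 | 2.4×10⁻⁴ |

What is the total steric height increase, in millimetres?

Layer 1 at 25 °C → α = 2.4×10⁻⁴ K⁻¹
Layer 2 at 13 °C → α = 1.6×10⁻⁴ K⁻¹
Layer 3 at 1.8 °C → α = 0.91×10⁻⁴ K⁻¹
0–61 m: 61 × 1.4 × 2.4×10⁻⁴ = 0.020496 m
770 × 1.6×10⁻⁴ × 0.29 = 0.035728 m
Layer 3: 0.13 × 1600 × 0.91×10⁻⁴ = 0.018928 m
Δh = 0.020496 + 0.035728 + 0.018928 = 0.075152 m ≈ 75.2 mm

75.2 mm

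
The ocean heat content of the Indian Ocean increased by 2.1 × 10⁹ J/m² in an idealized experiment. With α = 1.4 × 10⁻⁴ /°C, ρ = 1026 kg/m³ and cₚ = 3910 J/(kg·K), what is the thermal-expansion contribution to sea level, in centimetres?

Δh = 7.33 cm

Δh = αQ/(ρcₚ) = 1.4×10⁻⁴ × 2.1×10⁹ / (1026 × 3910) ≈ 0.073286 m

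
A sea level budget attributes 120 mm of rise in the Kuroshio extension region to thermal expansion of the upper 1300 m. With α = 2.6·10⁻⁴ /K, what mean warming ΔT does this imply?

0.355 °C

ΔT = Δh/(αH) = 0.12 / (2.6×10⁻⁴ × 1300) ≈ 0.3550 °C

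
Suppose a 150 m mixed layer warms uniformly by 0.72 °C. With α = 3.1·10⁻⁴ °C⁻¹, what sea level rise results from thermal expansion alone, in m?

Δh = 0.0335 m

Δh = αΔT·H = 3.1×10⁻⁴ × 0.72 × 150 = 0.03348 m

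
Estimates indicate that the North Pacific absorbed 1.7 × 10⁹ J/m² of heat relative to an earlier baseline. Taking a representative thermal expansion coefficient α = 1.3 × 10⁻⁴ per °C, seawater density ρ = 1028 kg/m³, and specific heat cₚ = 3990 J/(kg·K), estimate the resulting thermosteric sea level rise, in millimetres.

53.9 mm

Δh = αQ/(ρcₚ) = 1.3×10⁻⁴ × 1.7×10⁹ / (1028 × 3990) ≈ 0.05388 m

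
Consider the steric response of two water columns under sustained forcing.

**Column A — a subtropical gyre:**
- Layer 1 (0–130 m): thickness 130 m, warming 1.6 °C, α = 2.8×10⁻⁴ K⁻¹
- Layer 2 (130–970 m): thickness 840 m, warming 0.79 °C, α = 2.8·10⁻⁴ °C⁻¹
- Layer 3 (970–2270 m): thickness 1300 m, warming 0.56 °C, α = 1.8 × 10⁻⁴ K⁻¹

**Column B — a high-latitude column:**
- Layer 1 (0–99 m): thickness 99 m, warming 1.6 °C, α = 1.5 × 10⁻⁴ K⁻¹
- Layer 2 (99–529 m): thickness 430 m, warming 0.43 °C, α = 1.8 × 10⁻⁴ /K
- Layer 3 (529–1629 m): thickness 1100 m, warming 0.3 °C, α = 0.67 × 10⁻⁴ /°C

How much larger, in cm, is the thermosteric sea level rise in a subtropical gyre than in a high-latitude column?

30 cm larger

A 0–130 m: 130 × 1.6 × 2.8×10⁻⁴ = 0.05824 m
A 840 × 2.8×10⁻⁴ × 0.79 = 0.185808 m
A 0.56 × 1300 × 1.8×10⁻⁴ = 0.13104 m
A total: 0.375088 m
B 0–99 m: 99 × 1.5×10⁻⁴ × 1.6 = 0.02376 m
B 99–529 m: 0.43 × 430 × 1.8×10⁻⁴ = 0.033282 m
B 529–1629 m: 0.67×10⁻⁴ × 0.3 × 1100 = 0.02211 m
B total: 0.079152 m
Difference: 0.375088 − 0.079152 = 0.295936 m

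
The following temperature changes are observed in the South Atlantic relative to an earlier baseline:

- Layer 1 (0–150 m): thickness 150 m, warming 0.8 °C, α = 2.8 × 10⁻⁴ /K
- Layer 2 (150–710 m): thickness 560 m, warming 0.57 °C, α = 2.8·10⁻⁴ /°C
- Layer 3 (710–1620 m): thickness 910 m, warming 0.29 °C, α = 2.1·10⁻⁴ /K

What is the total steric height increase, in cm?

Layer 1: 150 × 2.8×10⁻⁴ × 0.8 = 0.03360 m
Layer 2: 2.8×10⁻⁴ × 560 × 0.57 = 0.089376 m
Layer 3: 2.1×10⁻⁴ × 0.29 × 910 = 0.055419 m
Δh = 0.03360 + 0.089376 + 0.055419 = 0.178395 m

about 18 cm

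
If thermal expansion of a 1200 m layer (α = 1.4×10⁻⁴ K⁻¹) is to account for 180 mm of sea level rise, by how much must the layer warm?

ΔT = Δh/(αH) = 0.18 / (1.4×10⁻⁴ × 1200) ≈ 1.071 °C

1.07 °C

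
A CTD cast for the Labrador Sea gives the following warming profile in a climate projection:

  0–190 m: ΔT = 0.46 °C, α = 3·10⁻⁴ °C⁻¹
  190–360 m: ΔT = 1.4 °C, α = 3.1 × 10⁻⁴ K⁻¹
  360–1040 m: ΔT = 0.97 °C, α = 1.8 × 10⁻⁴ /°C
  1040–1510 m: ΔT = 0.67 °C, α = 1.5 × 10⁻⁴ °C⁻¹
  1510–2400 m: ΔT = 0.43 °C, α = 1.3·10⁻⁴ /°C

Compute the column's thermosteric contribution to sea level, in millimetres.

Δh = 320 mm

0–190 m: 3×10⁻⁴ × 190 × 0.46 = 0.02622 m
190–360 m: 3.1×10⁻⁴ × 170 × 1.4 = 0.07378 m
0.97 × 680 × 1.8×10⁻⁴ = 0.118728 m
Layer 4: 1.5×10⁻⁴ × 470 × 0.67 = 0.047235 m
1510–2400 m: 1.3×10⁻⁴ × 0.43 × 890 = 0.049751 m
Δh = 0.02622 + 0.07378 + 0.118728 + 0.047235 + 0.049751 = 0.315714 m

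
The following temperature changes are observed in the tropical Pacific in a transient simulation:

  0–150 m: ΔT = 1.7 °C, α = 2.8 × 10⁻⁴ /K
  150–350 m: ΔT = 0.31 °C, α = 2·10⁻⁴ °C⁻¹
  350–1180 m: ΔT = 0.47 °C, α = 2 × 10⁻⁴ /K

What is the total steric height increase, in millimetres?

Layer 1: 150 × 1.7 × 2.8×10⁻⁴ = 0.07140 m
150–350 m: 200 × 0.31 × 2×10⁻⁴ = 0.01240 m
2×10⁻⁴ × 830 × 0.47 = 0.07802 m
Δh = 0.07140 + 0.01240 + 0.07802 = 0.16182 m

about 162 mm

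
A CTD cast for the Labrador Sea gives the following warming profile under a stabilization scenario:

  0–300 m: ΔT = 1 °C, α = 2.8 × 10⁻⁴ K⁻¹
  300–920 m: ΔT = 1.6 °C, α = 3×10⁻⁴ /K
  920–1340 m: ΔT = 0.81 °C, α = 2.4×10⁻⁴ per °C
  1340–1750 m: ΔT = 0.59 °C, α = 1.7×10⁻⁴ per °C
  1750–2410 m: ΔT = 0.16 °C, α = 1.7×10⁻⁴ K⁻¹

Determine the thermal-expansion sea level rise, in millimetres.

about 522 mm

0–300 m: 300 × 2.8×10⁻⁴ × 1 = 0.08400 m
300–920 m: 3×10⁻⁴ × 1.6 × 620 = 0.29760 m
0.81 × 420 × 2.4×10⁻⁴ = 0.081648 m
1340–1750 m: 1.7×10⁻⁴ × 410 × 0.59 = 0.041123 m
1750–2410 m: 0.16 × 1.7×10⁻⁴ × 660 = 0.017952 m
Δh = 0.08400 + 0.29760 + 0.081648 + 0.041123 + 0.017952 = 0.522323 m ≈ 522 mm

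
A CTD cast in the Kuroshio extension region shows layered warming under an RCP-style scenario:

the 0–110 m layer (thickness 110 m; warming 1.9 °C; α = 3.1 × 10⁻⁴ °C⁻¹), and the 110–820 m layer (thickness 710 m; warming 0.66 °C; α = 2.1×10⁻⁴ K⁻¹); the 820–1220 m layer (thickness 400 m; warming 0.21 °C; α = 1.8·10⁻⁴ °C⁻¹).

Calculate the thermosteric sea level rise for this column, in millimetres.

Layer 1: 110 × 3.1×10⁻⁴ × 1.9 = 0.06479 m
110–820 m: 710 × 0.66 × 2.1×10⁻⁴ = 0.098406 m
820–1220 m: 0.21 × 1.8×10⁻⁴ × 400 = 0.01512 m
Δh = 0.06479 + 0.098406 + 0.01512 = 0.178316 m

Δh = 180 mm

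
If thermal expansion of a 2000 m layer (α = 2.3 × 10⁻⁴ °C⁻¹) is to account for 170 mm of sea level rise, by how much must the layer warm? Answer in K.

ΔT = Δh/(αH) = 0.17 / (2.3×10⁻⁴ × 2000) ≈ 0.3696 K

ΔT ≈ 0.370 K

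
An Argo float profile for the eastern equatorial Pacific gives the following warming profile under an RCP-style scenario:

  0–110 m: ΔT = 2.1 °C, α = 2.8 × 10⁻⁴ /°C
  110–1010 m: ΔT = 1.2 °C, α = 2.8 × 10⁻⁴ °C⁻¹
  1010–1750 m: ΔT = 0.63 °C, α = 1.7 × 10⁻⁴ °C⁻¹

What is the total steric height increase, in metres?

Δh ≈ 0.45 m

0–110 m: 2.1 × 2.8×10⁻⁴ × 110 = 0.06468 m
110–1010 m: 1.2 × 2.8×10⁻⁴ × 900 = 0.30240 m
1010–1750 m: 0.63 × 1.7×10⁻⁴ × 740 = 0.079254 m
Δh = 0.06468 + 0.30240 + 0.079254 = 0.446334 m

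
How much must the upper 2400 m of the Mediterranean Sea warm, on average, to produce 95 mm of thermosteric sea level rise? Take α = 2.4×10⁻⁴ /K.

ΔT = Δh/(αH) = 0.095 / (2.4×10⁻⁴ × 2400) ≈ 0.1649 K

0.165 K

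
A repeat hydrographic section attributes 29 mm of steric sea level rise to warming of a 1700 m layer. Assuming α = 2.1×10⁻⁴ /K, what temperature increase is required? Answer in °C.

ΔT = Δh/(αH) = 0.029 / (2.1×10⁻⁴ × 1700) ≈ 0.08123 °C

0.081 °C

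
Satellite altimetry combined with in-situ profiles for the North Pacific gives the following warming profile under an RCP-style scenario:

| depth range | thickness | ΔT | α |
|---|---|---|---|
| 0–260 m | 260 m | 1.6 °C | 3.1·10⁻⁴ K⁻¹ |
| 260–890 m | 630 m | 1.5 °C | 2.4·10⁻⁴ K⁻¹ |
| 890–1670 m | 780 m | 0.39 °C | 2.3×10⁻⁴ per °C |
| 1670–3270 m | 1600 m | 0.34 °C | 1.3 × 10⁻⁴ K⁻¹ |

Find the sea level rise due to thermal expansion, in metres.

0.496 m

Layer 1: 3.1×10⁻⁴ × 1.6 × 260 = 0.12896 m
260–890 m: 2.4×10⁻⁴ × 630 × 1.5 = 0.22680 m
Layer 3: 2.3×10⁻⁴ × 0.39 × 780 = 0.069966 m
1.3×10⁻⁴ × 1600 × 0.34 = 0.07072 m
Δh = 0.12896 + 0.22680 + 0.069966 + 0.07072 = 0.496446 m ≈ 0.496 m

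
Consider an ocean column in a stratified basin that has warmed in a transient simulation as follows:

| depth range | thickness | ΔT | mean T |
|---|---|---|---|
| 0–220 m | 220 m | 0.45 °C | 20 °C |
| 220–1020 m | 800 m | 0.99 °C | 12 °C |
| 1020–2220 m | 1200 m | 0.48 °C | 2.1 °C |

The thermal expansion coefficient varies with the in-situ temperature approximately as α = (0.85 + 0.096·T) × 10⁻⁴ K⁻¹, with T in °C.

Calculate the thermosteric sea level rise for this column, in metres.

Layer 1: α = (0.85 + 0.096×20)×10⁻⁴ = 2.77×10⁻⁴ K⁻¹
Layer 2: α = (0.85 + 0.096×12)×10⁻⁴ = 2.002×10⁻⁴ K⁻¹
Layer 3: α = (0.85 + 0.096×2.1)×10⁻⁴ = 1.0516×10⁻⁴ K⁻¹
0–220 m: 220 × 2.77×10⁻⁴ × 0.45 = 0.027423 m
220–1020 m: 2.002×10⁻⁴ × 0.99 × 800 = 0.1585584 m
1020–2220 m: 1200 × 0.48 × 1.0516×10⁻⁴ = 0.06057216 m
Δh = 0.027423 + 0.1585584 + 0.06057216 = 0.24655356 m

0.247 m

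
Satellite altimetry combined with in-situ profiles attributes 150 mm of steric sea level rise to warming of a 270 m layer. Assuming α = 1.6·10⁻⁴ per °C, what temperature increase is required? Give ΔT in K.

ΔT = Δh/(αH) = 0.15 / (1.6×10⁻⁴ × 270) ≈ 3.472 K

about 3.5 K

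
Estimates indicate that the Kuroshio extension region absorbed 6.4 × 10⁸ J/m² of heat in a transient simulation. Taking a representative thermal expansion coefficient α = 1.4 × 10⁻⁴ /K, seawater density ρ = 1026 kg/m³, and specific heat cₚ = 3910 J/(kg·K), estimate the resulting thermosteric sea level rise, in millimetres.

Δh = αQ/(ρcₚ) = 1.4×10⁻⁴ × 6.4×10⁸ / (1026 × 3910) ≈ 0.022335 m

22.3 mm of thermosteric rise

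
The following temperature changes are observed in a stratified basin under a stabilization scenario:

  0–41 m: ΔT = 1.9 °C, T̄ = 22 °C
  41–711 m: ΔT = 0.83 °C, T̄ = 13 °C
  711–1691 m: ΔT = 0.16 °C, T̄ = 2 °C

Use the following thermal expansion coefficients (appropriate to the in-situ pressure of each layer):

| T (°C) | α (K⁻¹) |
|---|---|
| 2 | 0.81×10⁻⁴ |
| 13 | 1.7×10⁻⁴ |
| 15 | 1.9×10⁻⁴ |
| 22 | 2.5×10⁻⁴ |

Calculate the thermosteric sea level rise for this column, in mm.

Layer 1 at 22 °C → α = 2.5×10⁻⁴ K⁻¹
Layer 2 at 13 °C → α = 1.7×10⁻⁴ K⁻¹
Layer 3 at 2 °C → α = 0.81×10⁻⁴ K⁻¹
Layer 1: 2.5×10⁻⁴ × 1.9 × 41 = 0.019475 m
41–711 m: 670 × 1.7×10⁻⁴ × 0.83 = 0.094537 m
711–1691 m: 0.81×10⁻⁴ × 980 × 0.16 = 0.0127008 m
Δh = 0.019475 + 0.094537 + 0.0127008 = 0.1267128 m ≈ 127 mm

about 127 mm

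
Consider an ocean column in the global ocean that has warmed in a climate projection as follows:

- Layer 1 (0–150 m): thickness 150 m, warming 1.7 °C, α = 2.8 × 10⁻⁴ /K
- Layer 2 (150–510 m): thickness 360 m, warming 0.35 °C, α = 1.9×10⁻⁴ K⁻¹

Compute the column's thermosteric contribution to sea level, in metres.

Δh = 0.0953 m

1.7 × 2.8×10⁻⁴ × 150 = 0.07140 m
0.35 × 360 × 1.9×10⁻⁴ = 0.02394 m
Δh = 0.07140 + 0.02394 = 0.09534 m ≈ 0.0953 m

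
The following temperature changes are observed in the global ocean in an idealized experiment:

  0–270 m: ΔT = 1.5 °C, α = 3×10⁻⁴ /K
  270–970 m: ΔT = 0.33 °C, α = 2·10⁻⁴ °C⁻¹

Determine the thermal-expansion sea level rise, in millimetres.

270 × 1.5 × 3×10⁻⁴ = 0.12150 m
Layer 2: 2×10⁻⁴ × 0.33 × 700 = 0.04620 m
Δh = 0.12150 + 0.04620 = 0.16770 m ≈ 168 mm

about 168 mm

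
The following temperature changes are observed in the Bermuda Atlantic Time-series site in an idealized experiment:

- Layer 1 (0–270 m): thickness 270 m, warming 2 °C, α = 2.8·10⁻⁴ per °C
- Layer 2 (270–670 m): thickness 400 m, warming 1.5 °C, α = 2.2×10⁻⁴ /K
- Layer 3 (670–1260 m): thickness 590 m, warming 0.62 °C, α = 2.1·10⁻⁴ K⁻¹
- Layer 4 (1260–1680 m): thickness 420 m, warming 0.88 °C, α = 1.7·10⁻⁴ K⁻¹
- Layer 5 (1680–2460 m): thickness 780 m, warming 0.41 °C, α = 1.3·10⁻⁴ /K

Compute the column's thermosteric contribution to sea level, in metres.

0–270 m: 2 × 2.8×10⁻⁴ × 270 = 0.15120 m
270–670 m: 400 × 2.2×10⁻⁴ × 1.5 = 0.13200 m
Layer 3: 2.1×10⁻⁴ × 0.62 × 590 = 0.076818 m
1.7×10⁻⁴ × 0.88 × 420 = 0.062832 m
Layer 5: 0.41 × 780 × 1.3×10⁻⁴ = 0.041574 m
Δh = 0.15120 + 0.13200 + 0.076818 + 0.062832 + 0.041574 = 0.464424 m

Δh ≈ 0.464 m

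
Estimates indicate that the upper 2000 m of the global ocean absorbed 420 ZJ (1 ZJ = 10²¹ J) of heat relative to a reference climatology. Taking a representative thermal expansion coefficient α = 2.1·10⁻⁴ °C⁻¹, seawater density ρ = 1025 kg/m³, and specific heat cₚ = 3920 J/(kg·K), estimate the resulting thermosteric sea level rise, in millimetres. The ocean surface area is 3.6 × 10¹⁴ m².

Δh ≈ 61 mm

Per unit area: Q = 420×10²¹ / (3.6×10¹⁴) ≈ 1.167×10⁹ J/m²
Δh = αQ/(ρcₚ) = 2.1×10⁻⁴ × 1.167×10⁹ / (1025 × 3920) ≈ 0.060993 m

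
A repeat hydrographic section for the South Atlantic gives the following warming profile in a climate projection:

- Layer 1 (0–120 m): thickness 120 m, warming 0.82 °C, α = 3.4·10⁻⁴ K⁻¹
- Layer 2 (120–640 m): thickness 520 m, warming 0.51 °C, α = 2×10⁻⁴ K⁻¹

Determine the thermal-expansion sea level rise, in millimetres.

Δh = 86.5 mm

Layer 1: 120 × 0.82 × 3.4×10⁻⁴ = 0.033456 m
0.51 × 520 × 2×10⁻⁴ = 0.05304 m
Δh = 0.033456 + 0.05304 = 0.086496 m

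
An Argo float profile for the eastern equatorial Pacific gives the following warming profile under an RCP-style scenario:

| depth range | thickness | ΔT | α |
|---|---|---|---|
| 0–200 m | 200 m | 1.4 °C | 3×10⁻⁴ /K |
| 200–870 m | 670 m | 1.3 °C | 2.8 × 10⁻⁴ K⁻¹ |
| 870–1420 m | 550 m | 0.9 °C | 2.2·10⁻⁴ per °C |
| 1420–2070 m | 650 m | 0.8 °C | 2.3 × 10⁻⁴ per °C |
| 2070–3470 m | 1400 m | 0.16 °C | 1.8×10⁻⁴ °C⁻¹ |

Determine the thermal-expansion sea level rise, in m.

Layer 1: 3×10⁻⁴ × 200 × 1.4 = 0.08400 m
200–870 m: 670 × 2.8×10⁻⁴ × 1.3 = 0.24388 m
550 × 2.2×10⁻⁴ × 0.9 = 0.10890 m
Layer 4: 0.8 × 650 × 2.3×10⁻⁴ = 0.11960 m
2070–3470 m: 1400 × 0.16 × 1.8×10⁻⁴ = 0.04032 m
Δh = 0.08400 + 0.24388 + 0.10890 + 0.11960 + 0.04032 = 0.59670 m

Δh ≈ 0.60 m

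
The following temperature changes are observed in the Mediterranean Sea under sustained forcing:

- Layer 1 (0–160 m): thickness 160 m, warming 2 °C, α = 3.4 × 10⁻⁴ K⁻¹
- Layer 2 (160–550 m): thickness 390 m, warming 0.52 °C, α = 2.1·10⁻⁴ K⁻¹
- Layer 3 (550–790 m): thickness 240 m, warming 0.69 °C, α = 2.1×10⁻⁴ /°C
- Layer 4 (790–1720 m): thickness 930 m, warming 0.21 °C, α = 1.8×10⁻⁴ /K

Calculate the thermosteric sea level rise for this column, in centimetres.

22.1 cm of thermosteric rise

Layer 1: 160 × 2 × 3.4×10⁻⁴ = 0.10880 m
0.52 × 2.1×10⁻⁴ × 390 = 0.042588 m
Layer 3: 2.1×10⁻⁴ × 0.69 × 240 = 0.034776 m
930 × 1.8×10⁻⁴ × 0.21 = 0.035154 m
Δh = 0.10880 + 0.042588 + 0.034776 + 0.035154 = 0.221318 m ≈ 22.1 cm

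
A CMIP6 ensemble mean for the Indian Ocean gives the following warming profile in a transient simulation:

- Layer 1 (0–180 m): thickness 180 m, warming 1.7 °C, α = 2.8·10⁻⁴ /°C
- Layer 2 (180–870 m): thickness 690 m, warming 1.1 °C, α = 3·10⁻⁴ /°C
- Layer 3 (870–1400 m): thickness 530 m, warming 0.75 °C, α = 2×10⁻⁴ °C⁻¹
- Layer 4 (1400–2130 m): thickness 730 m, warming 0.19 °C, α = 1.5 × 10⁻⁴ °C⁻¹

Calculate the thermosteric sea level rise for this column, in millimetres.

1.7 × 180 × 2.8×10⁻⁴ = 0.08568 m
180–870 m: 1.1 × 690 × 3×10⁻⁴ = 0.22770 m
2×10⁻⁴ × 530 × 0.75 = 0.07950 m
Layer 4: 0.19 × 730 × 1.5×10⁻⁴ = 0.020805 m
Δh = 0.08568 + 0.22770 + 0.07950 + 0.020805 = 0.413685 m

Δh ≈ 414 mm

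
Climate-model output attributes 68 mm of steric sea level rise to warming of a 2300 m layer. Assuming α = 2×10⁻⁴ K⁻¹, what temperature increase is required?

ΔT = Δh/(αH) = 0.068 / (2×10⁻⁴ × 2300) ≈ 0.1478 °C

about 0.15 °C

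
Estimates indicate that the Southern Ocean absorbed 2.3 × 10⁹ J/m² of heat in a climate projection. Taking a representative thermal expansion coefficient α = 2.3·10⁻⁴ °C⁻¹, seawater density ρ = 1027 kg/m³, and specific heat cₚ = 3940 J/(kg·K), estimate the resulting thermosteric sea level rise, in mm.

Δh = αQ/(ρcₚ) = 2.3×10⁻⁴ × 2.3×10⁹ / (1027 × 3940) ≈ 0.13073 m

131 mm of thermosteric rise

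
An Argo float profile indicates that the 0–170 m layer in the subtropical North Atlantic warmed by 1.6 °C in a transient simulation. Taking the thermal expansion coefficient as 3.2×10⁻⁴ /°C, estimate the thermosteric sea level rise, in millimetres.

about 87 mm

Δh = αΔT·H = 3.2×10⁻⁴ × 1.6 × 170 = 0.08704 m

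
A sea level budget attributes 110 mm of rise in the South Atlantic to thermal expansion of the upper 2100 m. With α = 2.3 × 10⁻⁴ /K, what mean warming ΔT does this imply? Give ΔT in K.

ΔT = Δh/(αH) = 0.11 / (2.3×10⁻⁴ × 2100) ≈ 0.2277 K

about 0.228 K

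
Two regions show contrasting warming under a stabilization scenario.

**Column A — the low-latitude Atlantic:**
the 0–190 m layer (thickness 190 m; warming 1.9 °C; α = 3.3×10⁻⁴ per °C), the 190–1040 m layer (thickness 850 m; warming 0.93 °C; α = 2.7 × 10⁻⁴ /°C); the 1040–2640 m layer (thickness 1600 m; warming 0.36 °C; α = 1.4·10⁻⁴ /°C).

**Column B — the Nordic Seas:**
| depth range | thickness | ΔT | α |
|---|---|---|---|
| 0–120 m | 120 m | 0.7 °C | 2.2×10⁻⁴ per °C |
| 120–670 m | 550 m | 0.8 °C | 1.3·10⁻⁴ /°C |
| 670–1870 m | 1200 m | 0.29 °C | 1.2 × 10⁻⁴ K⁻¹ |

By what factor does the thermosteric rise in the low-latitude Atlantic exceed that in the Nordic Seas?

3.52

A 0–190 m: 190 × 1.9 × 3.3×10⁻⁴ = 0.11913 m
A 190–1040 m: 2.7×10⁻⁴ × 0.93 × 850 = 0.213435 m
A 1600 × 1.4×10⁻⁴ × 0.36 = 0.08064 m
A total: 0.413205 m
B Layer 1: 120 × 0.7 × 2.2×10⁻⁴ = 0.01848 m
B 120–670 m: 550 × 1.3×10⁻⁴ × 0.8 = 0.05720 m
B Layer 3: 1200 × 1.2×10⁻⁴ × 0.29 = 0.04176 m
B total: 0.11744 m
Ratio: 0.413205 / 0.11744 ≈ 3.518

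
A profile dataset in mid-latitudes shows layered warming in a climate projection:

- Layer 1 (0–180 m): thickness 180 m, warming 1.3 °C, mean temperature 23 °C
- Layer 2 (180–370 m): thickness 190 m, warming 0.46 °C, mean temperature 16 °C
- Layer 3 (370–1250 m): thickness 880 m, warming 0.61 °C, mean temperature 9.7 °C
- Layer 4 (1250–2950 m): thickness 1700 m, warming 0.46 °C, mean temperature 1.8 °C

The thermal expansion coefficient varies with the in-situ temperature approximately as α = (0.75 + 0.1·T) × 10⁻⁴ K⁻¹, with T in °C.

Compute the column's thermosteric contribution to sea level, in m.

Layer 1: α = (0.75 + 0.1×23)×10⁻⁴ = 3.05×10⁻⁴ K⁻¹
Layer 2: α = (0.75 + 0.1×16)×10⁻⁴ = 2.35×10⁻⁴ K⁻¹
Layer 3: α = (0.75 + 0.1×9.7)×10⁻⁴ = 1.72×10⁻⁴ K⁻¹
Layer 4: α = (0.75 + 0.1×1.8)×10⁻⁴ = 0.93×10⁻⁴ K⁻¹
0–180 m: 3.05×10⁻⁴ × 1.3 × 180 = 0.07137 m
180–370 m: 0.46 × 2.35×10⁻⁴ × 190 = 0.020539 m
Layer 3: 0.61 × 880 × 1.72×10⁻⁴ = 0.0923296 m
0.46 × 0.93×10⁻⁴ × 1700 = 0.072726 m
Δh = 0.07137 + 0.020539 + 0.0923296 + 0.072726 = 0.2569646 m

Δh ≈ 0.26 m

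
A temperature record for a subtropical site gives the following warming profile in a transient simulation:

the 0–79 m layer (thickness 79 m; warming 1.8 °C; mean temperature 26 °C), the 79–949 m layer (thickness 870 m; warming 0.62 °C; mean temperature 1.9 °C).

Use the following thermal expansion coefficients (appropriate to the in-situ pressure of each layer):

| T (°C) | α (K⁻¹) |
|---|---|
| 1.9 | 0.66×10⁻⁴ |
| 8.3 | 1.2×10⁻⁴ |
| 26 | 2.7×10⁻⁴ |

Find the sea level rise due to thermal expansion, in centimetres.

7.40 cm of thermosteric rise

Layer 1 at 26 °C → α = 2.7×10⁻⁴ K⁻¹
Layer 2 at 1.9 °C → α = 0.66×10⁻⁴ K⁻¹
0–79 m: 79 × 2.7×10⁻⁴ × 1.8 = 0.038394 m
Layer 2: 870 × 0.62 × 0.66×10⁻⁴ = 0.0356004 m
Δh = 0.038394 + 0.0356004 = 0.0739944 m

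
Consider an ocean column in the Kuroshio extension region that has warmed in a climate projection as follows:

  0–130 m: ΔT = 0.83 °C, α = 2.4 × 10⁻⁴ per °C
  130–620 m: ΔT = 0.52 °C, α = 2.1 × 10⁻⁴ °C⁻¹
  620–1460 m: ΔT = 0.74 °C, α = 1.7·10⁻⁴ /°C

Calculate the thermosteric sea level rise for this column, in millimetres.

0–130 m: 2.4×10⁻⁴ × 130 × 0.83 = 0.025896 m
Layer 2: 490 × 2.1×10⁻⁴ × 0.52 = 0.053508 m
Layer 3: 0.74 × 840 × 1.7×10⁻⁴ = 0.105672 m
Δh = 0.025896 + 0.053508 + 0.105672 = 0.185076 m

Δh ≈ 185 mm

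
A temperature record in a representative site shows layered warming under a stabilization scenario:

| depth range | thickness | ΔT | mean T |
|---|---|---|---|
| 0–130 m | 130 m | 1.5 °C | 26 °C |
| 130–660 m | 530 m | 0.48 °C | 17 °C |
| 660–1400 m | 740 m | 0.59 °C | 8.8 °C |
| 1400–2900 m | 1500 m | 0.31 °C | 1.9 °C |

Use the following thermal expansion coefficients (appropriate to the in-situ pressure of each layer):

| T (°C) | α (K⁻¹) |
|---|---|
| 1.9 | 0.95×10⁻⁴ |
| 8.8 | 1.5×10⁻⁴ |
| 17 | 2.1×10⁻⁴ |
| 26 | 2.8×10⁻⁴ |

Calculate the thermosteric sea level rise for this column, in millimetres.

Δh = 218 mm

Layer 1 at 26 °C → α = 2.8×10⁻⁴ K⁻¹
Layer 2 at 17 °C → α = 2.1×10⁻⁴ K⁻¹
Layer 3 at 8.8 °C → α = 1.5×10⁻⁴ K⁻¹
Layer 4 at 1.9 °C → α = 0.95×10⁻⁴ K⁻¹
0–130 m: 1.5 × 130 × 2.8×10⁻⁴ = 0.05460 m
Layer 2: 0.48 × 530 × 2.1×10⁻⁴ = 0.053424 m
1.5×10⁻⁴ × 0.59 × 740 = 0.06549 m
1400–2900 m: 1500 × 0.31 × 0.95×10⁻⁴ = 0.044175 m
Δh = 0.05460 + 0.053424 + 0.06549 + 0.044175 = 0.217689 m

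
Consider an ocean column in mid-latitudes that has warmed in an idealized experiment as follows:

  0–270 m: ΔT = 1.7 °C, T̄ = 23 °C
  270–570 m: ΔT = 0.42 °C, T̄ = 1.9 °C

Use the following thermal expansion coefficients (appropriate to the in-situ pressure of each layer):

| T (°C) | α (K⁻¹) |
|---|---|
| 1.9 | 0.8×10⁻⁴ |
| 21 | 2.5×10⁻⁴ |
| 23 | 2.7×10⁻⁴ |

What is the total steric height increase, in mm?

Layer 1 at 23 °C → α = 2.7×10⁻⁴ K⁻¹
Layer 2 at 1.9 °C → α = 0.8×10⁻⁴ K⁻¹
0–270 m: 1.7 × 270 × 2.7×10⁻⁴ = 0.12393 m
270–570 m: 0.42 × 0.8×10⁻⁴ × 300 = 0.01008 m
Δh = 0.12393 + 0.01008 = 0.13401 m

134 mm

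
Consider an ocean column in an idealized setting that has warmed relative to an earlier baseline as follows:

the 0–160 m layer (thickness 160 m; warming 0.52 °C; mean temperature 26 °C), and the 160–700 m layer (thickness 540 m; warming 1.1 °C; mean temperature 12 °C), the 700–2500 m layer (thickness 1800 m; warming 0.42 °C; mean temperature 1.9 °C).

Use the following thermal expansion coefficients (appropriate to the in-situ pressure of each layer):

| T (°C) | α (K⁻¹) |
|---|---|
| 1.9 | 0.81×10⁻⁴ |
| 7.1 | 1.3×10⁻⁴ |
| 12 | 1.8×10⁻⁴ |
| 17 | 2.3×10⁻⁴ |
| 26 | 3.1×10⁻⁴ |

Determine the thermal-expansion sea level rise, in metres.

Layer 1 at 26 °C → α = 3.1×10⁻⁴ K⁻¹
Layer 2 at 12 °C → α = 1.8×10⁻⁴ K⁻¹
Layer 3 at 1.9 °C → α = 0.81×10⁻⁴ K⁻¹
Layer 1: 160 × 3.1×10⁻⁴ × 0.52 = 0.025792 m
Layer 2: 1.8×10⁻⁴ × 540 × 1.1 = 0.10692 m
700–2500 m: 1800 × 0.42 × 0.81×10⁻⁴ = 0.061236 m
Δh = 0.025792 + 0.10692 + 0.061236 = 0.193948 m

about 0.19 m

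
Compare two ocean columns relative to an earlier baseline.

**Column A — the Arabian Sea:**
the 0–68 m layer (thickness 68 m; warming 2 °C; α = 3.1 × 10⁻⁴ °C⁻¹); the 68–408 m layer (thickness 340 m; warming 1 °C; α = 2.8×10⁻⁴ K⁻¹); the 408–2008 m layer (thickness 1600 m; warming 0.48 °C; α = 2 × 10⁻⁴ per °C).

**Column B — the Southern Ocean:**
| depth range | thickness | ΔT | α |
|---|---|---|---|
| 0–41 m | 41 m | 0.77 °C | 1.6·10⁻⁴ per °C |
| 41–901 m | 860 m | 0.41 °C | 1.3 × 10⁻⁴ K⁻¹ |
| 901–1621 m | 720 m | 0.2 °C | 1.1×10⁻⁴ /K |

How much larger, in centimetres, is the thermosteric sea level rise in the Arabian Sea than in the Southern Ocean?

22 cm larger

A 0–68 m: 68 × 3.1×10⁻⁴ × 2 = 0.04216 m
A 68–408 m: 2.8×10⁻⁴ × 1 × 340 = 0.09520 m
A 408–2008 m: 0.48 × 1600 × 2×10⁻⁴ = 0.15360 m
A total: 0.29096 m
B Layer 1: 41 × 1.6×10⁻⁴ × 0.77 = 0.0050512 m
B Layer 2: 860 × 0.41 × 1.3×10⁻⁴ = 0.045838 m
B 901–1621 m: 1.1×10⁻⁴ × 0.2 × 720 = 0.01584 m
B total: 0.0667292 m
Difference: 0.29096 − 0.0667292 = 0.2242308 m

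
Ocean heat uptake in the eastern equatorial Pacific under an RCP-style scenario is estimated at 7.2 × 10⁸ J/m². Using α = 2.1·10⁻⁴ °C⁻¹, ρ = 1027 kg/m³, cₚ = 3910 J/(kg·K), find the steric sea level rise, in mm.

about 37.7 mm

Δh = αQ/(ρcₚ) = 2.1×10⁻⁴ × 7.2×10⁸ / (1027 × 3910) ≈ 0.037653 m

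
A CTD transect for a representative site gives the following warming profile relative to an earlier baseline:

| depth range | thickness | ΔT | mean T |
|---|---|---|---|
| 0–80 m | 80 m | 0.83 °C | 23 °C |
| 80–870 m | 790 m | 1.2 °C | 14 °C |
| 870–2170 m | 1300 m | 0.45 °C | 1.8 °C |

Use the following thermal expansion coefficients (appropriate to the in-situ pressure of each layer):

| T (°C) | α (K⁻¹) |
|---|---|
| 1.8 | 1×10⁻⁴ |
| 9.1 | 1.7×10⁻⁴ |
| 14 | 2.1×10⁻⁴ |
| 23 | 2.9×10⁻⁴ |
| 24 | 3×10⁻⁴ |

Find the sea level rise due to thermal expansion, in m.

0.277 m of thermosteric rise

Layer 1 at 23 °C → α = 2.9×10⁻⁴ K⁻¹
Layer 2 at 14 °C → α = 2.1×10⁻⁴ K⁻¹
Layer 3 at 1.8 °C → α = 1×10⁻⁴ K⁻¹
0–80 m: 80 × 2.9×10⁻⁴ × 0.83 = 0.019256 m
Layer 2: 1.2 × 790 × 2.1×10⁻⁴ = 0.19908 m
0.45 × 1300 × 1×10⁻⁴ = 0.05850 m
Δh = 0.019256 + 0.19908 + 0.05850 = 0.276836 m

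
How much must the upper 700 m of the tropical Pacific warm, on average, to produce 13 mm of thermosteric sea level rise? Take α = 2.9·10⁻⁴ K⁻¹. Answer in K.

0.064 K

ΔT = Δh/(αH) = 0.013 / (2.9×10⁻⁴ × 700) ≈ 0.06404 K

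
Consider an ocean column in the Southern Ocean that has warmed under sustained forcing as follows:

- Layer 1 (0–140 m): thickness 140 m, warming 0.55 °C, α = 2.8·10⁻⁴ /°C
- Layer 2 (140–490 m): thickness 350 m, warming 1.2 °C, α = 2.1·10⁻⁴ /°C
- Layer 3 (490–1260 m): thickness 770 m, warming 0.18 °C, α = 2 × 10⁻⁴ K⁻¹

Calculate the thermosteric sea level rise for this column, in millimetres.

Layer 1: 0.55 × 140 × 2.8×10⁻⁴ = 0.02156 m
2.1×10⁻⁴ × 350 × 1.2 = 0.08820 m
Layer 3: 2×10⁻⁴ × 0.18 × 770 = 0.02772 m
Δh = 0.02156 + 0.08820 + 0.02772 = 0.13748 m ≈ 137 mm

Δh ≈ 137 mm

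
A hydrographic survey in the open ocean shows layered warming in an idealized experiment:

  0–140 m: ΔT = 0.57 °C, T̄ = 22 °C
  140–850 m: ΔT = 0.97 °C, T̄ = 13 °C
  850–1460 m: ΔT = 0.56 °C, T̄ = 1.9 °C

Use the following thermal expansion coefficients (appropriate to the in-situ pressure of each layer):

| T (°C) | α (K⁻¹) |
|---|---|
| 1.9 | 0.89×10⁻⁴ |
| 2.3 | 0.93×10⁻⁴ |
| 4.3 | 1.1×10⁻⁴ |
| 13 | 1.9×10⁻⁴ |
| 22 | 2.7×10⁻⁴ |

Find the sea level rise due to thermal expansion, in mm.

183 mm of thermosteric rise

Layer 1 at 22 °C → α = 2.7×10⁻⁴ K⁻¹
Layer 2 at 13 °C → α = 1.9×10⁻⁴ K⁻¹
Layer 3 at 1.9 °C → α = 0.89×10⁻⁴ K⁻¹
Layer 1: 2.7×10⁻⁴ × 140 × 0.57 = 0.021546 m
Layer 2: 0.97 × 1.9×10⁻⁴ × 710 = 0.130853 m
Layer 3: 0.56 × 610 × 0.89×10⁻⁴ = 0.0304024 m
Δh = 0.021546 + 0.130853 + 0.0304024 = 0.1828014 m ≈ 183 mm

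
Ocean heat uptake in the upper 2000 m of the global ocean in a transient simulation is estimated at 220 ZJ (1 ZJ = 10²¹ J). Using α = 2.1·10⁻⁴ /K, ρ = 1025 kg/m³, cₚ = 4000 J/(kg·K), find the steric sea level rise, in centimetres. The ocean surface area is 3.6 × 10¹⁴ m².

3.1 cm of thermosteric rise

Per unit area: Q = 220×10²¹ / (3.6×10¹⁴) ≈ 6.111×10⁸ J/m²
Δh = αQ/(ρcₚ) = 2.1×10⁻⁴ × 6.111×10⁸ / (1025 × 4000) ≈ 0.03130 m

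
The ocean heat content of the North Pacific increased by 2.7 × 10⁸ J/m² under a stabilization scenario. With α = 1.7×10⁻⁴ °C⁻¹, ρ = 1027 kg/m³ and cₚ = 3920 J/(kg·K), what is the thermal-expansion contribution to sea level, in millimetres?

Δh ≈ 11.4 mm

Δh = αQ/(ρcₚ) = 1.7×10⁻⁴ × 2.7×10⁸ / (1027 × 3920) ≈ 0.011401 m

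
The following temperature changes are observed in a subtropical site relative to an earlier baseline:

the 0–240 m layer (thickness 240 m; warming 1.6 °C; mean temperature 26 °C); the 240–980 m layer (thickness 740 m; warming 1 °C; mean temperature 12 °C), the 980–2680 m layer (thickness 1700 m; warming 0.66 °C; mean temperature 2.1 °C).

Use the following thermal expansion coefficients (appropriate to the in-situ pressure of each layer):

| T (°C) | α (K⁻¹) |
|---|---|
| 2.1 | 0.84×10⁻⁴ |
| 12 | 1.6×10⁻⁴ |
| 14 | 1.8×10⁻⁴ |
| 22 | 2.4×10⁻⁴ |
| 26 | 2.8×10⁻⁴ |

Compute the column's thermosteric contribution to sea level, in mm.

Layer 1 at 26 °C → α = 2.8×10⁻⁴ K⁻¹
Layer 2 at 12 °C → α = 1.6×10⁻⁴ K⁻¹
Layer 3 at 2.1 °C → α = 0.84×10⁻⁴ K⁻¹
240 × 2.8×10⁻⁴ × 1.6 = 0.10752 m
Layer 2: 740 × 1.6×10⁻⁴ × 1 = 0.11840 m
0.66 × 1700 × 0.84×10⁻⁴ = 0.094248 m
Δh = 0.10752 + 0.11840 + 0.094248 = 0.320168 m

320 mm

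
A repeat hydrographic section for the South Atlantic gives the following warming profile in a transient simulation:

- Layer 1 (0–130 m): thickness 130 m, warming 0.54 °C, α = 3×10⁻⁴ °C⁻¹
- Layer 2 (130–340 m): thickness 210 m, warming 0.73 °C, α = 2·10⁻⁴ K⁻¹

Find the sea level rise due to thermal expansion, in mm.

0–130 m: 3×10⁻⁴ × 0.54 × 130 = 0.02106 m
2×10⁻⁴ × 210 × 0.73 = 0.03066 m
Δh = 0.02106 + 0.03066 = 0.05172 m ≈ 51.7 mm

Δh ≈ 51.7 mm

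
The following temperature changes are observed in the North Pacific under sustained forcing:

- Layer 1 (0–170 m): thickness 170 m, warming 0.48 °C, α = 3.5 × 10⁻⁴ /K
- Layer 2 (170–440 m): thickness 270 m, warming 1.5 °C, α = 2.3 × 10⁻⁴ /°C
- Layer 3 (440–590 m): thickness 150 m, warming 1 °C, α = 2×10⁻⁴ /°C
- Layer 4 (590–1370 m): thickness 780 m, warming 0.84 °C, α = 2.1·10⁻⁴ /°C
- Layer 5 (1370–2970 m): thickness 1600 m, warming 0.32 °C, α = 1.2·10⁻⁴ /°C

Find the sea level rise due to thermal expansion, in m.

about 0.35 m

0–170 m: 170 × 0.48 × 3.5×10⁻⁴ = 0.02856 m
170–440 m: 1.5 × 270 × 2.3×10⁻⁴ = 0.09315 m
440–590 m: 2×10⁻⁴ × 150 × 1 = 0.03000 m
Layer 4: 0.84 × 2.1×10⁻⁴ × 780 = 0.137592 m
0.32 × 1.2×10⁻⁴ × 1600 = 0.06144 m
Δh = 0.02856 + 0.09315 + 0.03000 + 0.137592 + 0.06144 = 0.350742 m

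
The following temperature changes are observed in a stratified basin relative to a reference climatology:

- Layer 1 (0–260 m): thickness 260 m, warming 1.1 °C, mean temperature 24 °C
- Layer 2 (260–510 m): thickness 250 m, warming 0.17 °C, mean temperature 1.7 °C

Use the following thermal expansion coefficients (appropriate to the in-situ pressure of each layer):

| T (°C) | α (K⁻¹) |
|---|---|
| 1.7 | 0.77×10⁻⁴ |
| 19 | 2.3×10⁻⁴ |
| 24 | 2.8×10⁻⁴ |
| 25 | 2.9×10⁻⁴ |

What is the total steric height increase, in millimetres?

Layer 1 at 24 °C → α = 2.8×10⁻⁴ K⁻¹
Layer 2 at 1.7 °C → α = 0.77×10⁻⁴ K⁻¹
0–260 m: 2.8×10⁻⁴ × 260 × 1.1 = 0.08008 m
260–510 m: 0.17 × 250 × 0.77×10⁻⁴ = 0.0032725 m
Δh = 0.08008 + 0.0032725 = 0.0833525 m

83.4 mm of thermosteric rise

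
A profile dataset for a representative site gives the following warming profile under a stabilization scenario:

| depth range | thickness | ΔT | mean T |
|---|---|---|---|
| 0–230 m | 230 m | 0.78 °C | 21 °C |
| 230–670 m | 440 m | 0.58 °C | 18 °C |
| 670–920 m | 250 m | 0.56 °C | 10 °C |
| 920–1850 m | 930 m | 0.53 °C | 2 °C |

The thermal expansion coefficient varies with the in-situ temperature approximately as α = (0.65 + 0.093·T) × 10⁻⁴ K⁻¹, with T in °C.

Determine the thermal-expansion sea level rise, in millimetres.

Layer 1: α = (0.65 + 0.093×21)×10⁻⁴ = 2.603×10⁻⁴ K⁻¹
Layer 2: α = (0.65 + 0.093×18)×10⁻⁴ = 2.324×10⁻⁴ K⁻¹
Layer 3: α = (0.65 + 0.093×10)×10⁻⁴ = 1.58×10⁻⁴ K⁻¹
Layer 4: α = (0.65 + 0.093×2)×10⁻⁴ = 0.836×10⁻⁴ K⁻¹
0–230 m: 230 × 0.78 × 2.603×10⁻⁴ = 0.04669782 m
Layer 2: 2.324×10⁻⁴ × 0.58 × 440 = 0.05930848 m
250 × 1.58×10⁻⁴ × 0.56 = 0.02212 m
930 × 0.53 × 0.836×10⁻⁴ = 0.04120644 m
Δh = 0.04669782 + 0.05930848 + 0.02212 + 0.04120644 = 0.16933274 m

Δh ≈ 169 mm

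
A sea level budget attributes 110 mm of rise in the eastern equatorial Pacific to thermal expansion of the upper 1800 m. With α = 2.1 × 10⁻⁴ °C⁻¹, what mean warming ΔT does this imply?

ΔT = Δh/(αH) = 0.11 / (2.1×10⁻⁴ × 1800) ≈ 0.2910 °C

about 0.291 °C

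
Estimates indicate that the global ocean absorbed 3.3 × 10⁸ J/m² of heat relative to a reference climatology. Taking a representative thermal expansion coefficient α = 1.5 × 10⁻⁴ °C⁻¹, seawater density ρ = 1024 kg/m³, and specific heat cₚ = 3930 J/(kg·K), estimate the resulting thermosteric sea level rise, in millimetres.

about 12.3 mm

Δh = αQ/(ρcₚ) = 1.5×10⁻⁴ × 3.3×10⁸ / (1024 × 3930) ≈ 0.01230 m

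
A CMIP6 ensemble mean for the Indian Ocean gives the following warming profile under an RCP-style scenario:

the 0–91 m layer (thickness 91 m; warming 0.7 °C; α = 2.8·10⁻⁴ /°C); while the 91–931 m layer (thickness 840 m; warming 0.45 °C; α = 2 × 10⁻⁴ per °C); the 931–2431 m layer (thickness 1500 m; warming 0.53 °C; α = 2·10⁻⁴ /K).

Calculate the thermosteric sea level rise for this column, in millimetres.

2.8×10⁻⁴ × 0.7 × 91 = 0.017836 m
Layer 2: 0.45 × 2×10⁻⁴ × 840 = 0.07560 m
Layer 3: 2×10⁻⁴ × 1500 × 0.53 = 0.15900 m
Δh = 0.017836 + 0.07560 + 0.15900 = 0.252436 m ≈ 252 mm

about 252 mm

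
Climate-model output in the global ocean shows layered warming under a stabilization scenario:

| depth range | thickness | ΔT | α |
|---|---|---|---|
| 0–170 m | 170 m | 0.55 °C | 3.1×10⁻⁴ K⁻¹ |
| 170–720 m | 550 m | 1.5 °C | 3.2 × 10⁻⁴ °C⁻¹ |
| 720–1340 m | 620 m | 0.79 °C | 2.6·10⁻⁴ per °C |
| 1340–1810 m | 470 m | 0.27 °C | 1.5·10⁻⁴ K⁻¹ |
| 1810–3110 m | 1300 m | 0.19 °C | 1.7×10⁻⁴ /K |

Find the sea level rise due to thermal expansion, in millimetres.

0.55 × 170 × 3.1×10⁻⁴ = 0.028985 m
170–720 m: 550 × 1.5 × 3.2×10⁻⁴ = 0.26400 m
Layer 3: 0.79 × 2.6×10⁻⁴ × 620 = 0.127348 m
0.27 × 1.5×10⁻⁴ × 470 = 0.019035 m
1810–3110 m: 0.19 × 1.7×10⁻⁴ × 1300 = 0.04199 m
Δh = 0.028985 + 0.26400 + 0.127348 + 0.019035 + 0.04199 = 0.481358 m

480 mm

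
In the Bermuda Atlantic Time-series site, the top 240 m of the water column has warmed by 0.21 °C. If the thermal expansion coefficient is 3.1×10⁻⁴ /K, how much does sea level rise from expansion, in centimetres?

Δh = αΔT·H = 3.1×10⁻⁴ × 0.21 × 240 = 0.015624 m

about 1.56 cm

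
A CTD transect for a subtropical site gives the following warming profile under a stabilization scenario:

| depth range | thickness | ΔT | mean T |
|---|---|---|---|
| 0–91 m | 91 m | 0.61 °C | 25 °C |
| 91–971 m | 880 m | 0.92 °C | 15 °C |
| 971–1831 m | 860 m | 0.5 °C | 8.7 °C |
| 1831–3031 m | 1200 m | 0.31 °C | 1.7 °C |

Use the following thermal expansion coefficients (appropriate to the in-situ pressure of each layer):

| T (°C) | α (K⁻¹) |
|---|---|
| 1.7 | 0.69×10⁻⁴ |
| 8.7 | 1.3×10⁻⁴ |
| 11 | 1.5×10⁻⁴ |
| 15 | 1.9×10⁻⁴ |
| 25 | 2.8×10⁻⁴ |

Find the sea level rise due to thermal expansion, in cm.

Δh ≈ 25.1 cm

Layer 1 at 25 °C → α = 2.8×10⁻⁴ K⁻¹
Layer 2 at 15 °C → α = 1.9×10⁻⁴ K⁻¹
Layer 3 at 8.7 °C → α = 1.3×10⁻⁴ K⁻¹
Layer 4 at 1.7 °C → α = 0.69×10⁻⁴ K⁻¹
0.61 × 91 × 2.8×10⁻⁴ = 0.0155428 m
Layer 2: 1.9×10⁻⁴ × 880 × 0.92 = 0.153824 m
1.3×10⁻⁴ × 0.5 × 860 = 0.05590 m
Layer 4: 0.69×10⁻⁴ × 0.31 × 1200 = 0.025668 m
Δh = 0.0155428 + 0.153824 + 0.05590 + 0.025668 = 0.2509348 m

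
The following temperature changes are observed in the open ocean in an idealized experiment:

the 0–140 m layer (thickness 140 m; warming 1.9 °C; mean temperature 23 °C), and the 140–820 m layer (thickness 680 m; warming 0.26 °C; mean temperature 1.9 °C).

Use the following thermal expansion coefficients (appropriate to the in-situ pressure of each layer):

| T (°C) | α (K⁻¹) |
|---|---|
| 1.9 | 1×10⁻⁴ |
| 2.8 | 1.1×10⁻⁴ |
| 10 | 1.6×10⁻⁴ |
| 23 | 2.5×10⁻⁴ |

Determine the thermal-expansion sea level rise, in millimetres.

Layer 1 at 23 °C → α = 2.5×10⁻⁴ K⁻¹
Layer 2 at 1.9 °C → α = 1×10⁻⁴ K⁻¹
1.9 × 2.5×10⁻⁴ × 140 = 0.06650 m
Layer 2: 680 × 1×10⁻⁴ × 0.26 = 0.01768 m
Δh = 0.06650 + 0.01768 = 0.08418 m ≈ 84.2 mm

about 84.2 mm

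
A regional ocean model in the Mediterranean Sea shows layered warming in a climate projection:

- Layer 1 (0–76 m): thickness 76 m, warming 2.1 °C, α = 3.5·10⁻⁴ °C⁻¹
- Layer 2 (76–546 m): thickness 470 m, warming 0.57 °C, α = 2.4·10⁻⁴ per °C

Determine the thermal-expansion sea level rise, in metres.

0.120 m of thermosteric rise

3.5×10⁻⁴ × 76 × 2.1 = 0.05586 m
76–546 m: 2.4×10⁻⁴ × 470 × 0.57 = 0.064296 m
Δh = 0.05586 + 0.064296 = 0.120156 m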